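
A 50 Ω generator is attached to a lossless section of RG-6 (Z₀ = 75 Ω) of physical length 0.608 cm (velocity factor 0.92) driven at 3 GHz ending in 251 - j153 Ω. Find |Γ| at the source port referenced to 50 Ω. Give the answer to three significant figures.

λ = v/f = 0.92·c / 3 GHz = 0.092 m
βl = 2π·l/λ = 2π × 0.0661 = 23.8°
tan(βl) = 0.441
Z_in = Z_0·(Z_L + jZ_0·tanβl)/(Z_0 + jZ_L·tanβl) = 51.8 − j103 Ω
Γ_s = (Z_in − Z_s)/(Z_in + Z_s) = (1.83 − j103)/(102 − j103), |Γ_s| = 0.713

|Γ| ≈ 0.713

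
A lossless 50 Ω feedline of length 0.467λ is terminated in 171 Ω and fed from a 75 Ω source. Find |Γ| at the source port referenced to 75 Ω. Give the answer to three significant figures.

|Γ| ≈ 0.414

βl = 2π × 0.467 = 168°
tan(βl) = -0.21
Z_in = Z_0·(Z_L + jZ_0·tanβl)/(Z_0 + jZ_L·tanβl) = 118 + j74.1 Ω
Γ_s = (Z_in − Z_s)/(Z_in + Z_s) = (42.7 + j74.1)/(193 + j74.1), |Γ_s| = 0.414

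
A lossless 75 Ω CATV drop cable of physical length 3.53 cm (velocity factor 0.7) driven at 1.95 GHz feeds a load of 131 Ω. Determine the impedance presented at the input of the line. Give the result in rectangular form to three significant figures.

Z_in ≈ 50.4 + j24.5 Ω

λ = v/f = 0.7·c / 1.95 GHz = 0.108 m
βl = 2π·l/λ = 2π × 0.328 = 118°
tan(βl) = tan(118°) = -1.88
Z_in = Z_0·(Z_L + jZ_0·tanβl)/(Z_0 + jZ_L·tanβl)
     = 75·(131 − j141)/(75 − j246)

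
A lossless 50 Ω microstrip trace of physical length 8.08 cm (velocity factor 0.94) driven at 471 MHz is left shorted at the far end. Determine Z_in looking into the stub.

Z_in ≈ +j56.7 Ω

λ = v/f = 0.94·c / 471 MHz = 0.599 m
βl = 2π·l/λ = 2π × 0.135 = 48.6°
tan(βl) = 1.13
For a shorted stub, Z_in = jZ_0·tan(βl)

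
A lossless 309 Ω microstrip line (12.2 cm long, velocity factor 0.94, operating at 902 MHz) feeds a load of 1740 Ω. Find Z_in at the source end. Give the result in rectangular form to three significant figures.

Z_in ≈ 130 + j347 Ω

λ = v/f = 0.94·c / 902 MHz = 0.313 m
βl = 2π·l/λ = 2π × 0.39 = 140°
tan(βl) = tan(140°) = -0.825
Z_in = Z_0·(Z_L + jZ_0·tanβl)/(Z_0 + jZ_L·tanβl)
     = 309·(1740 − j255)/(309 − j1440)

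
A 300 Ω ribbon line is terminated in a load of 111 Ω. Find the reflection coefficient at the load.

Γ = (Z_L − Z_0)/(Z_L + Z_0) = (111 − 300)/(111 + 300) = -189/411

Γ = -0.46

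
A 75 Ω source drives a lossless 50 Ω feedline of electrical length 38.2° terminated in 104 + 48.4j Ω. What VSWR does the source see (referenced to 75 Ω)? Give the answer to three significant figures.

tan(βl) = 0.787
Z_in = Z_0·(Z_L + jZ_0·tanβl)/(Z_0 + jZ_L·tanβl) = 61.6 − j54.6 Ω
Γ_s = (Z_in − Z_s)/(Z_in + Z_s) = (-13.4 − j54.6)/(137 − j54.6), |Γ_s| = 0.382
VSWR = (1 + |Γ_s|)/(1 − |Γ_s|)

VSWR ≈ 2.24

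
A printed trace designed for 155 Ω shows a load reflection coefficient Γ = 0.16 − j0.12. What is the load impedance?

Z_L ≈ 207 − j51.7 Ω

Z_L = Z_0·(1 + Γ)/(1 − Γ) = 155·(1.16 − j0.12)/(0.84 + j0.12)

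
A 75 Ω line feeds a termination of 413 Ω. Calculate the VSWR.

VSWR ≈ 5.51

For a purely resistive load, VSWR = R_L/Z_0 or Z_0/R_L (whichever > 1) = 413/75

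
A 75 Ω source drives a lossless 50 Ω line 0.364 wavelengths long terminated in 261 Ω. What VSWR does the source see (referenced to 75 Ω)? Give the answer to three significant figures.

VSWR ≈ 5.98

βl = 2π × 0.364 = 131°
tan(βl) = -1.15
Z_in = Z_0·(Z_L + jZ_0·tanβl)/(Z_0 + jZ_L·tanβl) = 16.4 + j40.8 Ω
Γ_s = (Z_in − Z_s)/(Z_in + Z_s) = (-58.6 + j40.8)/(91.4 + j40.8), |Γ_s| = 0.714
VSWR = (1 + |Γ_s|)/(1 − |Γ_s|)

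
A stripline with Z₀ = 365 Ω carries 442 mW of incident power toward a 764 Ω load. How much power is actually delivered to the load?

Γ = (764 − 365)/(764 + 365) = 0.353
|Γ|² = 0.125
P_refl = |Γ|²·P_inc = 55.2 mW, P_del = (1 − |Γ|²)·P_inc = 387 mW

P_delivered ≈ 387 mW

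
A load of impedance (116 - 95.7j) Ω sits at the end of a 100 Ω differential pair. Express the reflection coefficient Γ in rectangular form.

Γ = (Z_L − Z_0)/(Z_L + Z_0) = (16 − j95.7)/(216 − j95.7)

Γ ≈ 0.226 − j0.343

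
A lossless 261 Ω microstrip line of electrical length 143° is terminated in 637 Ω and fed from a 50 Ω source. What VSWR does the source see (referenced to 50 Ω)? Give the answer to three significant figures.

tan(βl) = -0.754
Z_in = Z_0·(Z_L + jZ_0·tanβl)/(Z_0 + jZ_L·tanβl) = 228 + j222 Ω
Γ_s = (Z_in − Z_s)/(Z_in + Z_s) = (178 + j222)/(278 + j222), |Γ_s| = 0.8
VSWR = (1 + |Γ_s|)/(1 − |Γ_s|)

VSWR ≈ 9.01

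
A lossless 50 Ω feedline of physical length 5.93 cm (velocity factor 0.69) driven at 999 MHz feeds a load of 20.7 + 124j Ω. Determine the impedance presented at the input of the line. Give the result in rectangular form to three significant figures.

λ = v/f = 0.69·c / 999 MHz = 0.207 m
βl = 2π·l/λ = 2π × 0.286 = 103°
tan(βl) = tan(103°) = -4.32
Z_in = Z_0·(Z_L + jZ_0·tanβl)/(Z_0 + jZ_L·tanβl)
     = 50·(20.7 − j92.1)/(586 − j89.5)

Z_in ≈ 2.9 − j7.42 Ω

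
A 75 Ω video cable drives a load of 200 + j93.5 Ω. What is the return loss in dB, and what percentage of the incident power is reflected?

Γ = (125 + j93.5)/(275 + j93.5), |Γ| = 0.537
RL = −20·log₁₀(0.537) = 5.39 dB
P_refl/P_inc = |Γ|² = 0.289

RL ≈ 5.39 dB; 28.9% of incident power reflected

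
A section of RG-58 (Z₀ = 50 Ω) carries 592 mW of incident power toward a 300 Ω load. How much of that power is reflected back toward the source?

Γ = (300 − 50)/(300 + 50) = 0.714
|Γ|² = 0.51
P_refl = |Γ|²·P_inc = 302 mW, P_del = (1 − |Γ|²)·P_inc = 290 mW

P_reflected ≈ 302 mW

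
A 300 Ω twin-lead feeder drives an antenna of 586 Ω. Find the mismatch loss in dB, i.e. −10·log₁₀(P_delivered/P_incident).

Γ = (586 − 300)/(586 + 300) = 0.323
|Γ|² = 0.104, so P_del/P_inc = 1 − |Γ|² = 0.896
ML = −10·log₁₀(1 − |Γ|²)

mismatch loss ≈ 0.478 dB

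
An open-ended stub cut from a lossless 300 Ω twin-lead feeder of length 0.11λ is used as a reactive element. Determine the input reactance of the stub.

βl = 2π × 0.11 = 39.6°
tan(βl) = 0.827
For an open-ended stub, Z_in = −jZ_0·cot(βl) = −jZ_0/tan(βl)

X_in ≈ -363 Ω (capacitive)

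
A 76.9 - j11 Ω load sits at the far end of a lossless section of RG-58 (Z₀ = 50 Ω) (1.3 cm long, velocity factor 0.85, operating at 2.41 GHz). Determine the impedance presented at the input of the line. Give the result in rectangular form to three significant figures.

λ = v/f = 0.85·c / 2.41 GHz = 0.106 m
βl = 2π·l/λ = 2π × 0.123 = 44.2°
tan(βl) = tan(44.2°) = 0.973
Z_in = Z_0·(Z_L + jZ_0·tanβl)/(Z_0 + jZ_L·tanβl)
     = 50·(76.9 + j37.7)/(60.7 + j74.9)

Z_in ≈ 40.3 − j18.7 Ω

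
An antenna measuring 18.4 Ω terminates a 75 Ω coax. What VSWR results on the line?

VSWR ≈ 4.08

For a purely resistive load, VSWR = R_L/Z_0 or Z_0/R_L (whichever > 1) = 75/18.4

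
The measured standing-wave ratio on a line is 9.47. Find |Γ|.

|Γ| = (S − 1)/(S + 1) = (9.47 − 1)/(9.47 + 1) = 8.47/10.5

|Γ| ≈ 0.809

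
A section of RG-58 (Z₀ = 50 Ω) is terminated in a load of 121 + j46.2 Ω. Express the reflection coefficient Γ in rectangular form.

Γ = (Z_L − Z_0)/(Z_L + Z_0) = (71 + j46.2)/(171 + j46.2)

Γ ≈ 0.455 + j0.147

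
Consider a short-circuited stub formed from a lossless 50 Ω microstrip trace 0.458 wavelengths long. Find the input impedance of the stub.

Z_in ≈ −j13.5 Ω

βl = 2π × 0.458 = 165°
tan(βl) = -0.27
For a short-circuited stub, Z_in = jZ_0·tan(βl)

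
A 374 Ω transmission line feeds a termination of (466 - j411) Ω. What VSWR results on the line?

Γ = (Z_L − Z_0)/(Z_L + Z_0) = (92 − j411)/(840 − j411)
|Γ| = 421/935 = 0.45
VSWR = (1 + |Γ|)/(1 − |Γ|) = 1.45/0.55

VSWR ≈ 2.64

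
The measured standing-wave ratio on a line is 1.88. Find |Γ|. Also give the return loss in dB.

|Γ| = (S − 1)/(S + 1) = (1.88 − 1)/(1.88 + 1) = 0.88/2.88
RL = −20·log₁₀|Γ| = −20·log₁₀(0.306)

|Γ| ≈ 0.306; return loss ≈ 10.3 dB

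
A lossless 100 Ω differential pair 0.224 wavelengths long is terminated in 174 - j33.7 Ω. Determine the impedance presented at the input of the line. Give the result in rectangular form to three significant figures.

Z_in ≈ 54.5 − j0.765 Ω

βl = 2π × 0.224 = 80.6°
tan(βl) = tan(80.6°) = 6.07
Z_in = Z_0·(Z_L + jZ_0·tanβl)/(Z_0 + jZ_L·tanβl)
     = 100·(174 + j573)/(304 + j1060)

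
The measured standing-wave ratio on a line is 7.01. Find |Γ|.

|Γ| ≈ 0.75

|Γ| = (S − 1)/(S + 1) = (7.01 − 1)/(7.01 + 1) = 6.01/8.01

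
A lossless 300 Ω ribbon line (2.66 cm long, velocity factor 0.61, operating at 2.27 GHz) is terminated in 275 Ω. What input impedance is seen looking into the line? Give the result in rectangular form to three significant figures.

Z_in ≈ 313 − j23 Ω

λ = v/f = 0.61·c / 2.27 GHz = 0.0806 m
βl = 2π·l/λ = 2π × 0.33 = 119°
tan(βl) = tan(119°) = -1.82
Z_in = Z_0·(Z_L + jZ_0·tanβl)/(Z_0 + jZ_L·tanβl)
     = 300·(275 − j546)/(300 − j501)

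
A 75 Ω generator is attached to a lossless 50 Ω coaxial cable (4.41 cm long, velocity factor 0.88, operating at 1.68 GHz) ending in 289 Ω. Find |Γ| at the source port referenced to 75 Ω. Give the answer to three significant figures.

|Γ| ≈ 0.789

λ = v/f = 0.88·c / 1.68 GHz = 0.157 m
βl = 2π·l/λ = 2π × 0.281 = 101°
tan(βl) = -5.13
Z_in = Z_0·(Z_L + jZ_0·tanβl)/(Z_0 + jZ_L·tanβl) = 8.97 + j9.44 Ω
Γ_s = (Z_in − Z_s)/(Z_in + Z_s) = (-66 + j9.44)/(84 + j9.44), |Γ_s| = 0.789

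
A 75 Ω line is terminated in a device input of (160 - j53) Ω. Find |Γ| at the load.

|Γ| ≈ 0.416

Γ = (Z_L − Z_0)/(Z_L + Z_0) = (85 − j53)/(235 − j53)
|Γ| = 100/241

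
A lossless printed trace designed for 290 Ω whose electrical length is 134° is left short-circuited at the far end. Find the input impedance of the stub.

Z_in ≈ −j300 Ω

tan(βl) = -1.04
For a short-circuited stub, Z_in = jZ_0·tan(βl)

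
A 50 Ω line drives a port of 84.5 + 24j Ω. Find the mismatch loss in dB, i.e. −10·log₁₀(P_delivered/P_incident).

Γ = (34.5 + j24)/(134.5 + j24), |Γ| = 0.308
|Γ|² = 0.0946, so P_del/P_inc = 1 − |Γ|² = 0.905
ML = −10·log₁₀(1 − |Γ|²)

mismatch loss ≈ 0.432 dB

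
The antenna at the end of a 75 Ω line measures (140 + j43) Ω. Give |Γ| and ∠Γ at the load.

Γ = (Z_L − Z_0)/(Z_L + Z_0) = (65 + j43)/(215 + j43)
|Γ| = 77.9/219 = 0.355

Γ ≈ 0.355 ∠ 22.2°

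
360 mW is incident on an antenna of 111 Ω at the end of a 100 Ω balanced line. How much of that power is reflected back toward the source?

P_reflected ≈ 0.978 mW

Γ = (111 − 100)/(111 + 100) = 0.0521
|Γ|² = 0.00272
P_refl = |Γ|²·P_inc = 0.978 mW, P_del = (1 − |Γ|²)·P_inc = 359 mW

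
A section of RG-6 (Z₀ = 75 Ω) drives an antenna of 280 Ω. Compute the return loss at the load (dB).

RL ≈ 4.77 dB

Γ = (280 − 75)/(280 + 75) = 0.577
RL = −20·log₁₀|Γ| = −20·log₁₀(0.577)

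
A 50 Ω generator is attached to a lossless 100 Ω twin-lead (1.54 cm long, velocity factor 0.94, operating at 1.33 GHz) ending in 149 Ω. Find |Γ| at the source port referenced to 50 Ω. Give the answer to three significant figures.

λ = v/f = 0.94·c / 1.33 GHz = 0.212 m
βl = 2π·l/λ = 2π × 0.0726 = 26.1°
tan(βl) = 0.491
Z_in = Z_0·(Z_L + jZ_0·tanβl)/(Z_0 + jZ_L·tanβl) = 120 − j39 Ω
Γ_s = (Z_in − Z_s)/(Z_in + Z_s) = (70.5 − j39)/(170 − j39), |Γ_s| = 0.461

|Γ| ≈ 0.461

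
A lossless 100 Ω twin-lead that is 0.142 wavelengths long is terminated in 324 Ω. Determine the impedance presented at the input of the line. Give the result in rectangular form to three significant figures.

βl = 2π × 0.142 = 51.1°
tan(βl) = tan(51.1°) = 1.24
Z_in = Z_0·(Z_L + jZ_0·tanβl)/(Z_0 + jZ_L·tanβl)
     = 100·(324 + j124)/(100 + j402)

Z_in ≈ 48 − j68.7 Ω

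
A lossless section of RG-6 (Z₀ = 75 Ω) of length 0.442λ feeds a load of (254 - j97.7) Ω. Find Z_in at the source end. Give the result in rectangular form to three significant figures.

βl = 2π × 0.442 = 159°
tan(βl) = tan(159°) = -0.381
Z_in = Z_0·(Z_L + jZ_0·tanβl)/(Z_0 + jZ_L·tanβl)
     = 75·(254 − j126)/(37.7 − j96.9)

Z_in ≈ 151 + j138 Ω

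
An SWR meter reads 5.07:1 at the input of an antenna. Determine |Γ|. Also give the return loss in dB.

|Γ| = (S − 1)/(S + 1) = (5.07 − 1)/(5.07 + 1) = 4.07/6.07
RL = −20·log₁₀|Γ| = −20·log₁₀(0.671)

|Γ| ≈ 0.671; return loss ≈ 3.47 dB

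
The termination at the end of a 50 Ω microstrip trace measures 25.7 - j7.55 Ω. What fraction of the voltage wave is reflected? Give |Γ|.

|Γ| ≈ 0.334

Γ = (Z_L − Z_0)/(Z_L + Z_0) = (-24.3 − j7.55)/(75.7 − j7.55)
|Γ| = 25.4/76.1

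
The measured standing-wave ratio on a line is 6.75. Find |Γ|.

|Γ| = (S − 1)/(S + 1) = (6.75 − 1)/(6.75 + 1) = 5.75/7.75

|Γ| ≈ 0.742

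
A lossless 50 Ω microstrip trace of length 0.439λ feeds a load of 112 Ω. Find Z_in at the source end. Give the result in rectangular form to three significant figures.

Z_in ≈ 71.7 + j44.6 Ω

βl = 2π × 0.439 = 158°
tan(βl) = tan(158°) = -0.403
Z_in = Z_0·(Z_L + jZ_0·tanβl)/(Z_0 + jZ_L·tanβl)
     = 50·(112 − j20.2)/(50 − j45.2)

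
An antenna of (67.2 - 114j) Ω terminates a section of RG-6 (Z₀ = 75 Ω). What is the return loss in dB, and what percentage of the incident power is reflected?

RL ≈ 4.06 dB; 39.3% of incident power reflected

Γ = (-7.8 − j114)/(142.2 − j114), |Γ| = 0.627
RL = −20·log₁₀(0.627) = 4.06 dB
P_refl/P_inc = |Γ|² = 0.393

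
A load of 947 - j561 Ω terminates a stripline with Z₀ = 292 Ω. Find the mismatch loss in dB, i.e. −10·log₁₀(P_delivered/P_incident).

mismatch loss ≈ 2.23 dB

Γ = (655 − j561)/(1239 − j561), |Γ| = 0.634
|Γ|² = 0.402, so P_del/P_inc = 1 − |Γ|² = 0.598
ML = −10·log₁₀(1 − |Γ|²)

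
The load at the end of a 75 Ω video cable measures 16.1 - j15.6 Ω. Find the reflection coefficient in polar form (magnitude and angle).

Γ ≈ 0.659 ∠ -155°

Γ = (Z_L − Z_0)/(Z_L + Z_0) = (-58.9 − j15.6)/(91.1 − j15.6)
|Γ| = 60.9/92.4 = 0.659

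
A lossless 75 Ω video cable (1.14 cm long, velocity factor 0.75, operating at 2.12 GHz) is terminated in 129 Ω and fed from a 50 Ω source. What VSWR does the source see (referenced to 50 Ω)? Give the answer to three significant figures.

VSWR ≈ 2.13

λ = v/f = 0.75·c / 2.12 GHz = 0.106 m
βl = 2π·l/λ = 2π × 0.107 = 38.7°
tan(βl) = 0.8
Z_in = Z_0·(Z_L + jZ_0·tanβl)/(Z_0 + jZ_L·tanβl) = 73.1 − j40.6 Ω
Γ_s = (Z_in − Z_s)/(Z_in + Z_s) = (23.1 − j40.6)/(123 − j40.6), |Γ_s| = 0.36
VSWR = (1 + |Γ_s|)/(1 − |Γ_s|)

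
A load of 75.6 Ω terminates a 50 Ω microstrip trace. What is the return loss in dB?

RL ≈ 13.8 dB

Γ = (75.6 − 50)/(75.6 + 50) = 0.204
RL = −20·log₁₀|Γ| = −20·log₁₀(0.204)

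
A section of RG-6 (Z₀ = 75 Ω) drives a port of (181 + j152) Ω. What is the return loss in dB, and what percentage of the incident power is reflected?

Γ = (106 + j152)/(256 + j152), |Γ| = 0.622
RL = −20·log₁₀(0.622) = 4.12 dB
P_refl/P_inc = |Γ|² = 0.387

RL ≈ 4.12 dB; 38.7% of incident power reflected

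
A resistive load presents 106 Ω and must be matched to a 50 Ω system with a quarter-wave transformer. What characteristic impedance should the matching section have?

Z_qwt = √(Z_0·R_L) = √(50 × 106) = √5300

Z_qwt ≈ 72.8 Ω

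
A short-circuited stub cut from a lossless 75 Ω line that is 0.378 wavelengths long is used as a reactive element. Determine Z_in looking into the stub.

Z_in ≈ −j72.2 Ω

βl = 2π × 0.378 = 136°
tan(βl) = -0.963
For a short-circuited stub, Z_in = jZ_0·tan(βl)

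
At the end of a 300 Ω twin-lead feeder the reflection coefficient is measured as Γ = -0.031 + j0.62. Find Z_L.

Z_L ≈ 127 + j257 Ω

Z_L = Z_0·(1 + Γ)/(1 − Γ) = 300·(0.969 + j0.62)/(1.03 − j0.62)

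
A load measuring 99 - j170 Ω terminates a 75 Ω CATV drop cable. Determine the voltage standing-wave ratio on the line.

VSWR ≈ 5.8

Γ = (Z_L − Z_0)/(Z_L + Z_0) = (24 − j170)/(174 − j170)
|Γ| = 172/243 = 0.706
VSWR = (1 + |Γ|)/(1 − |Γ|) = 1.71/0.294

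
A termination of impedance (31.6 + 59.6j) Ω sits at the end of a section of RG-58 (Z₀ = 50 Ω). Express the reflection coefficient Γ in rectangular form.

Γ ≈ 0.201 + j0.584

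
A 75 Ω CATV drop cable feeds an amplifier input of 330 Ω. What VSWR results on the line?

Γ = (330 − 75)/(330 + 75) = 0.63
VSWR = (1 + 0.63)/(1 − 0.63)

VSWR ≈ 4.4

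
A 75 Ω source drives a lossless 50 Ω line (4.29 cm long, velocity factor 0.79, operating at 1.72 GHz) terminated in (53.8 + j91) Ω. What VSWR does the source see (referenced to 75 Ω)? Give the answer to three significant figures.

VSWR ≈ 7.32

λ = v/f = 0.79·c / 1.72 GHz = 0.138 m
βl = 2π·l/λ = 2π × 0.311 = 112°
tan(βl) = -2.46
Z_in = Z_0·(Z_L + jZ_0·tanβl)/(Z_0 + jZ_L·tanβl) = 10.3 − j0.921 Ω
Γ_s = (Z_in − Z_s)/(Z_in + Z_s) = (-64.7 − j0.921)/(85.3 − j0.921), |Γ_s| = 0.76
VSWR = (1 + |Γ_s|)/(1 − |Γ_s|)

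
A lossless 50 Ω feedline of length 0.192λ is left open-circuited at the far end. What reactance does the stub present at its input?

X_in ≈ -19.1 Ω (capacitive)

βl = 2π × 0.192 = 69.1°
tan(βl) = 2.62
For an open-circuited stub, Z_in = −jZ_0·cot(βl) = −jZ_0/tan(βl)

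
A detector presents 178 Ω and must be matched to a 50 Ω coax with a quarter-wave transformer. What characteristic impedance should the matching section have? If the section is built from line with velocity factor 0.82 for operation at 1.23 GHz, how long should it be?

Z_qwt ≈ 94.3 Ω; length ≈ 5 cm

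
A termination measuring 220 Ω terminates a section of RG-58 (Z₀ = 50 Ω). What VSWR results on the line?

VSWR ≈ 4.4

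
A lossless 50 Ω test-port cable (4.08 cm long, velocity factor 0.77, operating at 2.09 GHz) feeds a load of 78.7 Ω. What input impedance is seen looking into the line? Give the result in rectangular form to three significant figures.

λ = v/f = 0.77·c / 2.09 GHz = 0.111 m
βl = 2π·l/λ = 2π × 0.369 = 133°
tan(βl) = tan(133°) = -1.08
Z_in = Z_0·(Z_L + jZ_0·tanβl)/(Z_0 + jZ_L·tanβl)
     = 50·(78.7 − j53.8)/(50 − j84.7)

Z_in ≈ 43.9 + j20.5 Ω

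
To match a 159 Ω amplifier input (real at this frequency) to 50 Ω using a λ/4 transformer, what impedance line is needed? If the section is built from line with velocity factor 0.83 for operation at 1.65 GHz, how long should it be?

Z_qwt = √(Z_0·R_L) = √(50 × 159) = √7950
λ = 0.83·c/f = 0.151 m, so l = λ/4 = 0.0377 m

Z_qwt ≈ 89.2 Ω; length ≈ 3.77 cm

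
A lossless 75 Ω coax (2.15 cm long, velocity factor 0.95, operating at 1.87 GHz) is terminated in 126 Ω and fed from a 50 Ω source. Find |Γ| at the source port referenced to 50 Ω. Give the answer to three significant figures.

|Γ| ≈ 0.292

λ = v/f = 0.95·c / 1.87 GHz = 0.152 m
βl = 2π·l/λ = 2π × 0.141 = 50.8°
tan(βl) = 1.23
Z_in = Z_0·(Z_L + jZ_0·tanβl)/(Z_0 + jZ_L·tanβl) = 60.2 − j32 Ω
Γ_s = (Z_in − Z_s)/(Z_in + Z_s) = (10.2 − j32)/(110 − j32), |Γ_s| = 0.292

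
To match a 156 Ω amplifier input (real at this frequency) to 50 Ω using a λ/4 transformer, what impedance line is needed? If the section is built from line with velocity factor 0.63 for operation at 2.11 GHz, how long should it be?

Z_qwt ≈ 88.3 Ω; length ≈ 2.24 cm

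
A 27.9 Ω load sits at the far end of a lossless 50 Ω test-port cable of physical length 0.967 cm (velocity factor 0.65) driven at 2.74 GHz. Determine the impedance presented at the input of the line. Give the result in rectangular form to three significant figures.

Z_in ≈ 45.8 + j28 Ω

λ = v/f = 0.65·c / 2.74 GHz = 0.0712 m
βl = 2π·l/λ = 2π × 0.136 = 48.9°
tan(βl) = tan(48.9°) = 1.15
Z_in = Z_0·(Z_L + jZ_0·tanβl)/(Z_0 + jZ_L·tanβl)
     = 50·(27.9 + j57.3)/(50 + j32)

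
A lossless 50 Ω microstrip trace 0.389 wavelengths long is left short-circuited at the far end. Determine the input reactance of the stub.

βl = 2π × 0.389 = 140°
tan(βl) = -0.838
For a short-circuited stub, Z_in = jZ_0·tan(βl)

X_in ≈ -41.9 Ω (capacitive)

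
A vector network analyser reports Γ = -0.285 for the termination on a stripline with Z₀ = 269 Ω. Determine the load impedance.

Z_L = Z_0·(1 + Γ)/(1 − Γ) = 269·(0.715)/(1.28)

Z_L ≈ 150 Ω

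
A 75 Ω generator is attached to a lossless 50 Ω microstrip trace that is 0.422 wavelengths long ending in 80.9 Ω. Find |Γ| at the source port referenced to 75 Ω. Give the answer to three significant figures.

|Γ| ≈ 0.213

βl = 2π × 0.422 = 152°
tan(βl) = -0.534
Z_in = Z_0·(Z_L + jZ_0·tanβl)/(Z_0 + jZ_L·tanβl) = 59.6 + j24.7 Ω
Γ_s = (Z_in − Z_s)/(Z_in + Z_s) = (-15.4 + j24.7)/(135 + j24.7), |Γ_s| = 0.213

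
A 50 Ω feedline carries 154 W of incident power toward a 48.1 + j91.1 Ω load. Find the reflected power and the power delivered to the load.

|Γ| = |(-1.9 + j91.1)/(98.1 + j91.1)| = 0.681
|Γ|² = 0.463
P_refl = |Γ|²·P_inc = 71.3 W, P_del = (1 − |Γ|²)·P_inc = 82.7 W

P_reflected ≈ 71.3 W; P_delivered ≈ 82.7 W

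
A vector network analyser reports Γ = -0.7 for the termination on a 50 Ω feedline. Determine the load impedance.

Z_L ≈ 8.82 Ω

Z_L = Z_0·(1 + Γ)/(1 − Γ) = 50·(0.3)/(1.7)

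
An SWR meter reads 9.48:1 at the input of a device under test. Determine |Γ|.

|Γ| ≈ 0.809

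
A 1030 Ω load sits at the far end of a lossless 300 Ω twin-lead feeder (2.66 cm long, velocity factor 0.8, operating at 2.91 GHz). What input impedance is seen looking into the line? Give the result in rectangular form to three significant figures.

λ = v/f = 0.8·c / 2.91 GHz = 0.0825 m
βl = 2π·l/λ = 2π × 0.323 = 116°
tan(βl) = tan(116°) = -2.04
Z_in = Z_0·(Z_L + jZ_0·tanβl)/(Z_0 + jZ_L·tanβl)
     = 300·(1030 − j612)/(300 − j2100)

Z_in ≈ 106 + j132 Ω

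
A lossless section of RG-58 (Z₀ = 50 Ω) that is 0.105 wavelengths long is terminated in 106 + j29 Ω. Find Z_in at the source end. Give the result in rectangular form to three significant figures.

Z_in ≈ 56.5 − j45.6 Ω

βl = 2π × 0.105 = 37.8°
tan(βl) = tan(37.8°) = 0.776
Z_in = Z_0·(Z_L + jZ_0·tanβl)/(Z_0 + jZ_L·tanβl)
     = 50·(106 + j67.8)/(27.5 + j82.2)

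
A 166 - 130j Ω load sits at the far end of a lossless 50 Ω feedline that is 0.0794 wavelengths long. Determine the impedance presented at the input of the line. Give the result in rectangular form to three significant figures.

βl = 2π × 0.0794 = 28.6°
tan(βl) = tan(28.6°) = 0.545
Z_in = Z_0·(Z_L + jZ_0·tanβl)/(Z_0 + jZ_L·tanβl)
     = 50·(166 − j103)/(121 + j90.4)

Z_in ≈ 23.6 − j60.2 Ω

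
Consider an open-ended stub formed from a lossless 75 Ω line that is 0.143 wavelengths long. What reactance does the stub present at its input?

X_in ≈ -59.7 Ω (capacitive)

βl = 2π × 0.143 = 51.5°
tan(βl) = 1.26
For an open-ended stub, Z_in = −jZ_0·cot(βl) = −jZ_0/tan(βl)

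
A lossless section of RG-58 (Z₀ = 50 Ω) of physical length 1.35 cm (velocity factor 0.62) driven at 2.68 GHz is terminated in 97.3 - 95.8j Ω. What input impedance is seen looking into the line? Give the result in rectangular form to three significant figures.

λ = v/f = 0.62·c / 2.68 GHz = 0.0694 m
βl = 2π·l/λ = 2π × 0.195 = 70°
tan(βl) = tan(70°) = 2.75
Z_in = Z_0·(Z_L + jZ_0·tanβl)/(Z_0 + jZ_L·tanβl)
     = 50·(97.3 + j41.8)/(314 + j268)

Z_in ≈ 12.3 − j3.81 Ω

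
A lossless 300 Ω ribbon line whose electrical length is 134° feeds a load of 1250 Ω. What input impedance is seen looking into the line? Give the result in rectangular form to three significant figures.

tan(βl) = tan(134°) = -1.04
Z_in = Z_0·(Z_L + jZ_0·tanβl)/(Z_0 + jZ_L·tanβl)
     = 300·(1250 − j311)/(300 − j1290)

Z_in ≈ 132 + j259 Ω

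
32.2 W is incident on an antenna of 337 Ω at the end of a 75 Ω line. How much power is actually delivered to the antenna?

Γ = (337 − 75)/(337 + 75) = 0.636
|Γ|² = 0.404
P_refl = |Γ|²·P_inc = 13 W, P_del = (1 − |Γ|²)·P_inc = 19.2 W

P_delivered ≈ 19.2 W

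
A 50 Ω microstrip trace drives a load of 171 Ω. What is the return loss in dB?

RL ≈ 5.23 dB

Γ = (171 − 50)/(171 + 50) = 0.548
RL = −20·log₁₀|Γ| = −20·log₁₀(0.548)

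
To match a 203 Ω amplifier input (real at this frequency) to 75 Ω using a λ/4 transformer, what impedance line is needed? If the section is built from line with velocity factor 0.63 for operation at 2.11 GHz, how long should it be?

Z_qwt ≈ 123 Ω; length ≈ 2.24 cm

Z_qwt = √(Z_0·R_L) = √(75 × 203) = √15220
λ = 0.63·c/f = 0.0896 m, so l = λ/4 = 0.0224 m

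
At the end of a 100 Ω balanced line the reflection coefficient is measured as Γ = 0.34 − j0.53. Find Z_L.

Z_L = Z_0·(1 + Γ)/(1 − Γ) = 100·(1.34 − j0.53)/(0.66 + j0.53)

Z_L ≈ 84.2 − j148 Ω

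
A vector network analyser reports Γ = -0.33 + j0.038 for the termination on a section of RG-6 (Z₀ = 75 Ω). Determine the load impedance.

Z_L = Z_0·(1 + Γ)/(1 − Γ) = 75·(0.67 + j0.038)/(1.33 − j0.038)

Z_L ≈ 37.7 + j3.22 Ω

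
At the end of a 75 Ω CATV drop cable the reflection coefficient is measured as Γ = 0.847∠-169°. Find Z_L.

Z_L ≈ 6.27 − j7.17 Ω

Z_L = Z_0·(1 + Γ)/(1 − Γ) = 75·(0.169 − j0.162)/(1.83 + j0.162)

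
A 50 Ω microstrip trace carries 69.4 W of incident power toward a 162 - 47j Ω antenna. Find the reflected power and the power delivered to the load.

|Γ| = |(112 − j47)/(212 − j47)| = 0.559
|Γ|² = 0.313
P_refl = |Γ|²·P_inc = 21.7 W, P_del = (1 − |Γ|²)·P_inc = 47.7 W

P_reflected ≈ 21.7 W; P_delivered ≈ 47.7 W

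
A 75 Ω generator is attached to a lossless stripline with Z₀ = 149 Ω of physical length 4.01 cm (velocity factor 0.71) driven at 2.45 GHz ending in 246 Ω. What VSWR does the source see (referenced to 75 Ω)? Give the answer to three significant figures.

VSWR ≈ 3.18

λ = v/f = 0.71·c / 2.45 GHz = 0.0869 m
βl = 2π·l/λ = 2π × 0.461 = 166°
tan(βl) = -0.248
Z_in = Z_0·(Z_L + jZ_0·tanβl)/(Z_0 + jZ_L·tanβl) = 224 + j54.7 Ω
Γ_s = (Z_in − Z_s)/(Z_in + Z_s) = (149 + j54.7)/(299 + j54.7), |Γ_s| = 0.522
VSWR = (1 + |Γ_s|)/(1 − |Γ_s|)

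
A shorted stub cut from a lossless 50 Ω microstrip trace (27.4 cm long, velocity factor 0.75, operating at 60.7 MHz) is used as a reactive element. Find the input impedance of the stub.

λ = v/f = 0.75·c / 60.7 MHz = 3.71 m
βl = 2π·l/λ = 2π × 0.0739 = 26.6°
tan(βl) = 0.501
For a shorted stub, Z_in = jZ_0·tan(βl)

Z_in ≈ +j25.1 Ω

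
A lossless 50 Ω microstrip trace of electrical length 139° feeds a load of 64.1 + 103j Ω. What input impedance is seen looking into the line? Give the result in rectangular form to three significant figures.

tan(βl) = tan(139°) = -0.869
Z_in = Z_0·(Z_L + jZ_0·tanβl)/(Z_0 + jZ_L·tanβl)
     = 50·(64.1 + j59.5)/(140 − j55.7)

Z_in ≈ 12.5 + j26.3 Ω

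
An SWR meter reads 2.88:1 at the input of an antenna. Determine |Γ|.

|Γ| ≈ 0.485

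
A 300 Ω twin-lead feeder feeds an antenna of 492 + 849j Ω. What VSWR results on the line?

VSWR ≈ 6.99

Γ = (Z_L − Z_0)/(Z_L + Z_0) = (192 + j849)/(792 + j849)
|Γ| = 870/1160 = 0.75
VSWR = (1 + |Γ|)/(1 − |Γ|) = 1.75/0.25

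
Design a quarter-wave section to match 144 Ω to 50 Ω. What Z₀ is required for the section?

Z_qwt = √(Z_0·R_L) = √(50 × 144) = √7200

Z_qwt ≈ 84.9 Ω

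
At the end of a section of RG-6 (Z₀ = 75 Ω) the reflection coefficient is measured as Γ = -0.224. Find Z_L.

Z_L ≈ 47.5 Ω

Z_L = Z_0·(1 + Γ)/(1 − Γ) = 75·(0.776)/(1.22)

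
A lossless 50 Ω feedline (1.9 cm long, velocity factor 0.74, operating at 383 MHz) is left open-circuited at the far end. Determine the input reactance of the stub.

X_in ≈ -239 Ω (capacitive)

λ = v/f = 0.74·c / 383 MHz = 0.58 m
βl = 2π·l/λ = 2π × 0.0328 = 11.8°
tan(βl) = 0.209
For an open-circuited stub, Z_in = −jZ_0·cot(βl) = −jZ_0/tan(βl)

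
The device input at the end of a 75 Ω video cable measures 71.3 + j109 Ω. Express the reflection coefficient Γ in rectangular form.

Γ ≈ 0.341 + j0.491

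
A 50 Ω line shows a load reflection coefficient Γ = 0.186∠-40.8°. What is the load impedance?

Z_L = Z_0·(1 + Γ)/(1 − Γ) = 50·(1.14 − j0.122)/(0.859 + j0.122)

Z_L ≈ 64.1 − j16.1 Ω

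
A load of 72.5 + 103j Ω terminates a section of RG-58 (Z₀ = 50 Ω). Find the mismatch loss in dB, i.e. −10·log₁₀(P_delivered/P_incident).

Γ = (22.5 + j103)/(122.5 + j103), |Γ| = 0.659
|Γ|² = 0.434, so P_del/P_inc = 1 − |Γ|² = 0.566
ML = −10·log₁₀(1 − |Γ|²)

mismatch loss ≈ 2.47 dB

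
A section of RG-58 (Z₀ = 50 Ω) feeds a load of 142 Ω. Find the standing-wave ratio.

VSWR ≈ 2.84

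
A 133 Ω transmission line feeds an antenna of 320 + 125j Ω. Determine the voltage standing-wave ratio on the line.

VSWR ≈ 2.84

Γ = (Z_L − Z_0)/(Z_L + Z_0) = (187 + j125)/(453 + j125)
|Γ| = 225/470 = 0.479
VSWR = (1 + |Γ|)/(1 − |Γ|) = 1.48/0.521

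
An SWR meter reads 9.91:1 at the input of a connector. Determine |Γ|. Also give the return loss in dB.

|Γ| = (S − 1)/(S + 1) = (9.91 − 1)/(9.91 + 1) = 8.91/10.9
RL = −20·log₁₀|Γ| = −20·log₁₀(0.817)

|Γ| ≈ 0.817; return loss ≈ 1.76 dB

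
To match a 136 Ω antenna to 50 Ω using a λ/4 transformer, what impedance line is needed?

Z_qwt = √(Z_0·R_L) = √(50 × 136) = √6800

Z_qwt ≈ 82.5 Ω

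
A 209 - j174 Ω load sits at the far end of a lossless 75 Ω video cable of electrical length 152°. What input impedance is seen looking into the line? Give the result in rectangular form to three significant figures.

Z_in ≈ 119 + j160 Ω

tan(βl) = tan(152°) = -0.532
Z_in = Z_0·(Z_L + jZ_0·tanβl)/(Z_0 + jZ_L·tanβl)
     = 75·(209 − j214)/(-17.5 − j111)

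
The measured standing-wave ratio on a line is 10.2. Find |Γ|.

|Γ| = (S − 1)/(S + 1) = (10.2 − 1)/(10.2 + 1) = 9.2/11.2

|Γ| ≈ 0.821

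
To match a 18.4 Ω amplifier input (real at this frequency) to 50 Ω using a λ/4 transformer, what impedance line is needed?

Z_qwt ≈ 30.3 Ω

Z_qwt = √(Z_0·R_L) = √(50 × 18.4) = √920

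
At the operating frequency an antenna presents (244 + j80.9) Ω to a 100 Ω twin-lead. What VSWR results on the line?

Γ = (Z_L − Z_0)/(Z_L + Z_0) = (144 + j80.9)/(344 + j80.9)
|Γ| = 165/353 = 0.467
VSWR = (1 + |Γ|)/(1 − |Γ|) = 1.47/0.533

VSWR ≈ 2.76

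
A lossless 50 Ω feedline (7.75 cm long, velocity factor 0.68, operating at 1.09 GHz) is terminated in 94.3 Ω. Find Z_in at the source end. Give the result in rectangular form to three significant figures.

λ = v/f = 0.68·c / 1.09 GHz = 0.187 m
βl = 2π·l/λ = 2π × 0.414 = 149°
tan(βl) = tan(149°) = -0.599
Z_in = Z_0·(Z_L + jZ_0·tanβl)/(Z_0 + jZ_L·tanβl)
     = 50·(94.3 − j30)/(50 − j56.5)

Z_in ≈ 56.3 + j33.6 Ω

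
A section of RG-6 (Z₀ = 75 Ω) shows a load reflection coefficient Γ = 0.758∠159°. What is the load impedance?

Z_L = Z_0·(1 + Γ)/(1 − Γ) = 75·(0.292 + j0.272)/(1.71 − j0.272)

Z_L ≈ 10.7 + j13.6 Ω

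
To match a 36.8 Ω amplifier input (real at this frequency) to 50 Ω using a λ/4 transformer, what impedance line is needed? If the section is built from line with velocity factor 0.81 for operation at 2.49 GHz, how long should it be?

Z_qwt ≈ 42.9 Ω; length ≈ 2.44 cm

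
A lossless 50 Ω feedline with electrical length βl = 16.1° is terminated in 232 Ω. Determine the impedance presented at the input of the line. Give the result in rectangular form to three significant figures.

Z_in ≈ 90 − j106 Ω

tan(βl) = tan(16.1°) = 0.289
Z_in = Z_0·(Z_L + jZ_0·tanβl)/(Z_0 + jZ_L·tanβl)
     = 50·(232 + j14.4)/(50 + j67)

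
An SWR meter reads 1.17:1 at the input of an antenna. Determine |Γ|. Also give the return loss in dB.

|Γ| = (S − 1)/(S + 1) = (1.17 − 1)/(1.17 + 1) = 0.17/2.17
RL = −20·log₁₀|Γ| = −20·log₁₀(0.0783)

|Γ| ≈ 0.0783; return loss ≈ 22.1 dB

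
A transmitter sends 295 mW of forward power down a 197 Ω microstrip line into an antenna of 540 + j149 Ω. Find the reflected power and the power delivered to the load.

|Γ| = |(343 + j149)/(737 + j149)| = 0.497
|Γ|² = 0.247
P_refl = |Γ|²·P_inc = 73 mW, P_del = (1 − |Γ|²)·P_inc = 222 mW

P_reflected ≈ 73 mW; P_delivered ≈ 222 mW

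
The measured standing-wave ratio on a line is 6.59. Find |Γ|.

|Γ| = (S − 1)/(S + 1) = (6.59 − 1)/(6.59 + 1) = 5.59/7.59

|Γ| ≈ 0.736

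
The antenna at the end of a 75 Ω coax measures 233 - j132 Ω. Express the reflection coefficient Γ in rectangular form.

Γ = (Z_L − Z_0)/(Z_L + Z_0) = (158 − j132)/(308 − j132)

Γ ≈ 0.589 − j0.176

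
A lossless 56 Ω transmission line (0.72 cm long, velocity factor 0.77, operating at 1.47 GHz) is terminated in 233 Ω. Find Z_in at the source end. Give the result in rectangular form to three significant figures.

λ = v/f = 0.77·c / 1.47 GHz = 0.157 m
βl = 2π·l/λ = 2π × 0.0458 = 16.5°
tan(βl) = tan(16.5°) = 0.296
Z_in = Z_0·(Z_L + jZ_0·tanβl)/(Z_0 + jZ_L·tanβl)
     = 56·(233 + j16.6)/(56 + j69)

Z_in ≈ 101 − j107 Ω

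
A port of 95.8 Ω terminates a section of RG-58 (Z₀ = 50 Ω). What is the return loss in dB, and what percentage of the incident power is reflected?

Γ = (95.8 − 50)/(95.8 + 50) = 0.314
RL = −20·log₁₀(0.314) = 10.1 dB
P_refl/P_inc = |Γ|² = 0.0987

RL ≈ 10.1 dB; 9.87% of incident power reflected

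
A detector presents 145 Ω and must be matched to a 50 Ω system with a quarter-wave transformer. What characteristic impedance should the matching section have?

Z_qwt = √(Z_0·R_L) = √(50 × 145) = √7250

Z_qwt ≈ 85.1 Ω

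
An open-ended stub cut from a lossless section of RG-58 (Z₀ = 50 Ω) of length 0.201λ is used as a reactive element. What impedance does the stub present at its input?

βl = 2π × 0.201 = 72.4°
tan(βl) = 3.14
For an open-ended stub, Z_in = −jZ_0·cot(βl) = −jZ_0/tan(βl)

Z_in ≈ −j15.9 Ω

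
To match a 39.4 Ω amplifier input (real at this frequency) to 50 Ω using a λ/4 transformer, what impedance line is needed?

Z_qwt = √(Z_0·R_L) = √(50 × 39.4) = √1970

Z_qwt ≈ 44.4 Ω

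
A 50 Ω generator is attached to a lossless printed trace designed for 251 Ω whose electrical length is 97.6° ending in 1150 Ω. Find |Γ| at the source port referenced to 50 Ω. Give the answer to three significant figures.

|Γ| ≈ 0.293

tan(βl) = -7.49
Z_in = Z_0·(Z_L + jZ_0·tanβl)/(Z_0 + jZ_L·tanβl) = 55.7 + j31.9 Ω
Γ_s = (Z_in − Z_s)/(Z_in + Z_s) = (5.71 + j31.9)/(106 + j31.9), |Γ_s| = 0.293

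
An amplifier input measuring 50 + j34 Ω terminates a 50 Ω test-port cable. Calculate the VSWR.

VSWR ≈ 1.95

Γ = (Z_L − Z_0)/(Z_L + Z_0) = (0 + j34)/(100 + j34)
|Γ| = 34/106 = 0.322
VSWR = (1 + |Γ|)/(1 − |Γ|) = 1.32/0.678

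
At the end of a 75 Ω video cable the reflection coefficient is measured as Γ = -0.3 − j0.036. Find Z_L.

Z_L = Z_0·(1 + Γ)/(1 − Γ) = 75·(0.7 − j0.036)/(1.3 + j0.036)

Z_L ≈ 40.3 − j3.19 Ω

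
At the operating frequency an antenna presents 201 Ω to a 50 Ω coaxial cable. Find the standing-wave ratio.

Γ = (201 − 50)/(201 + 50) = 0.602
VSWR = (1 + 0.602)/(1 − 0.602)

VSWR ≈ 4.02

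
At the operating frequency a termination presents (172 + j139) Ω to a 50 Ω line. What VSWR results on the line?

VSWR ≈ 5.81

Γ = (Z_L − Z_0)/(Z_L + Z_0) = (122 + j139)/(222 + j139)
|Γ| = 185/262 = 0.706
VSWR = (1 + |Γ|)/(1 − |Γ|) = 1.71/0.294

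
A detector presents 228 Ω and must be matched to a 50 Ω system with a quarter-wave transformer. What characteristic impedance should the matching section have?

Z_qwt ≈ 107 Ω

Z_qwt = √(Z_0·R_L) = √(50 × 228) = √11400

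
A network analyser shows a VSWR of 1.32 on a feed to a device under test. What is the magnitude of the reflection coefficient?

|Γ| ≈ 0.138

|Γ| = (S − 1)/(S + 1) = (1.32 − 1)/(1.32 + 1) = 0.32/2.32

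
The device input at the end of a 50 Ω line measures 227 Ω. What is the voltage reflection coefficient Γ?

Γ = (Z_L − Z_0)/(Z_L + Z_0) = (227 − 50)/(227 + 50) = 177/277

Γ = 0.639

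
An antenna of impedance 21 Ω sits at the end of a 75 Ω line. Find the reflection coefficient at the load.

Γ = (Z_L − Z_0)/(Z_L + Z_0) = (21 − 75)/(21 + 75) = -54/96

Γ = -0.562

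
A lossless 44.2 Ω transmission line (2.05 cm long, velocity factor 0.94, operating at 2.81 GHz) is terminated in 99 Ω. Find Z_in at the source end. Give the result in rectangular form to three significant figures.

Z_in ≈ 21.1 − j10.3 Ω

λ = v/f = 0.94·c / 2.81 GHz = 0.1 m
βl = 2π·l/λ = 2π × 0.204 = 73.5°
tan(βl) = tan(73.5°) = 3.38
Z_in = Z_0·(Z_L + jZ_0·tanβl)/(Z_0 + jZ_L·tanβl)
     = 44.2·(99 + j150)/(44.2 + j335)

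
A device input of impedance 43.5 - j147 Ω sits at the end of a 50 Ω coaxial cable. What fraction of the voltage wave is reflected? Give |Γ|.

Γ = (Z_L − Z_0)/(Z_L + Z_0) = (-6.5 − j147)/(93.5 − j147)
|Γ| = 147/174

|Γ| ≈ 0.845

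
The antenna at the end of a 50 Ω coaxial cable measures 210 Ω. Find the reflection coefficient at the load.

Γ = (Z_L − Z_0)/(Z_L + Z_0) = (210 − 50)/(210 + 50) = 160/260

Γ = 0.615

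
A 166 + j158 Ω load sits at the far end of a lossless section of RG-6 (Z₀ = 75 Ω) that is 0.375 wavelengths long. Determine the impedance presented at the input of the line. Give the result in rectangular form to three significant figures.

Z_in ≈ 22.8 + j43 Ω

βl = 2π × 0.375 = 135°
tan(βl) = tan(135°) = -1
Z_in = Z_0·(Z_L + jZ_0·tanβl)/(Z_0 + jZ_L·tanβl)
     = 75·(166 + j83)/(233 − j166)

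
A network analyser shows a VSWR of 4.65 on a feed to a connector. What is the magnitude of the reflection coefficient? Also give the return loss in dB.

|Γ| ≈ 0.646; return loss ≈ 3.8 dB

|Γ| = (S − 1)/(S + 1) = (4.65 − 1)/(4.65 + 1) = 3.65/5.65
RL = −20·log₁₀|Γ| = −20·log₁₀(0.646)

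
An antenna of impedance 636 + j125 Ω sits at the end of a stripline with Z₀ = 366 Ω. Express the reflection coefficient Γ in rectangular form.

Γ = (Z_L − Z_0)/(Z_L + Z_0) = (270 + j125)/(1002 + j125)

Γ ≈ 0.281 + j0.0897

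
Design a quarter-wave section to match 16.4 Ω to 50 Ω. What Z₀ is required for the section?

Z_qwt ≈ 28.6 Ω

Z_qwt = √(Z_0·R_L) = √(50 × 16.4) = √820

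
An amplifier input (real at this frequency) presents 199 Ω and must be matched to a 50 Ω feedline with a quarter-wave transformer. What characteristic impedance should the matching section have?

Z_qwt ≈ 99.7 Ω

Z_qwt = √(Z_0·R_L) = √(50 × 199) = √9950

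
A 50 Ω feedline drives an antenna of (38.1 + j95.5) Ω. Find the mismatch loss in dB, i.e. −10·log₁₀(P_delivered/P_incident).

Γ = (-11.9 + j95.5)/(88.1 + j95.5), |Γ| = 0.741
|Γ|² = 0.549, so P_del/P_inc = 1 − |Γ|² = 0.451
ML = −10·log₁₀(1 − |Γ|²)

mismatch loss ≈ 3.45 dB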